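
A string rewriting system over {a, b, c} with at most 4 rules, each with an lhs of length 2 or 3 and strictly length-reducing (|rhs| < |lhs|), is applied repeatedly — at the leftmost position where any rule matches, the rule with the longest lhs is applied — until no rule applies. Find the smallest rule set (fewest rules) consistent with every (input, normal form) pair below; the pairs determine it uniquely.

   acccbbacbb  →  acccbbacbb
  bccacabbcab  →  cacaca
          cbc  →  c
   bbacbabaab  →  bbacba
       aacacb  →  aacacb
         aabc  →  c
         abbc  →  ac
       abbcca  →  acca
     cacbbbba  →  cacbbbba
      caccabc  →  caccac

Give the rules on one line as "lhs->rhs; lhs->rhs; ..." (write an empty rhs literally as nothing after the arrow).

aab->; ab->a; bc->

  | acccbbacbb
  | bccacabbcab => cacabbcab => cacabcab => cacacab => cacaca
  | cbc => c
  | bbacbabaab => bbacbaaab => bbacba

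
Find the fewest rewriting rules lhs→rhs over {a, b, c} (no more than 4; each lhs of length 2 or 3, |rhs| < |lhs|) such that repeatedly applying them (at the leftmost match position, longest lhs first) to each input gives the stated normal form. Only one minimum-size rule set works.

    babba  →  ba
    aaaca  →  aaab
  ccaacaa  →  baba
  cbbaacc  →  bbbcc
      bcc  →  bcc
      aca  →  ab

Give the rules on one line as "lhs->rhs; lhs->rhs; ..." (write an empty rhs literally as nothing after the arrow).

abb->; baa->bb; ca->b; cb->b

  | babba => ba
  | aaaca => aaab
  | ccaacaa => cbacaa => bacaa => baba
  | cbbaacc => bbaacc => bbbcc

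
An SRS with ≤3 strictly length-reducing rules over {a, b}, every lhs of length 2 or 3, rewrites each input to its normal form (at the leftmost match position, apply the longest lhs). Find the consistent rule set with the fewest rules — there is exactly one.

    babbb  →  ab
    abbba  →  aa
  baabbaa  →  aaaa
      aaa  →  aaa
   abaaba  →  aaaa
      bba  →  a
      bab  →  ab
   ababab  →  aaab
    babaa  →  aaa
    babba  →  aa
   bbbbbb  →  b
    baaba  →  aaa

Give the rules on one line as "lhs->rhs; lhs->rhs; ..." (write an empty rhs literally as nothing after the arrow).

  | babbb => abbb => abb => ab
  | abbba => abba => aba => aa
  | baabbaa => aabbaa => aabaa => aaaa
  | aaa

ba->a; bb->b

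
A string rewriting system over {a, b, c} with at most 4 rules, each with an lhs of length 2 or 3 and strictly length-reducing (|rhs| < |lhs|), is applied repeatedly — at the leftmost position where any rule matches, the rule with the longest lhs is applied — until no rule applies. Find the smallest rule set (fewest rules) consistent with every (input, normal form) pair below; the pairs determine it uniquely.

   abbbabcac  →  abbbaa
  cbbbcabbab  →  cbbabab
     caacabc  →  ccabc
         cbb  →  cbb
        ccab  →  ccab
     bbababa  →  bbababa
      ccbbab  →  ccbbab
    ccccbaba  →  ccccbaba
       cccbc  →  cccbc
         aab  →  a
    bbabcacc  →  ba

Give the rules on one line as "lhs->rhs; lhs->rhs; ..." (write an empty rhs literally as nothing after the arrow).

aab->a; ac->c; bbc->ba; bcc->a

  | abbbabcac => abbbabcc => abbbaa
  | cbbbcabbab => cbbaabbab => cbbabab
  | caacabc => cacabc => ccabc
  | cbb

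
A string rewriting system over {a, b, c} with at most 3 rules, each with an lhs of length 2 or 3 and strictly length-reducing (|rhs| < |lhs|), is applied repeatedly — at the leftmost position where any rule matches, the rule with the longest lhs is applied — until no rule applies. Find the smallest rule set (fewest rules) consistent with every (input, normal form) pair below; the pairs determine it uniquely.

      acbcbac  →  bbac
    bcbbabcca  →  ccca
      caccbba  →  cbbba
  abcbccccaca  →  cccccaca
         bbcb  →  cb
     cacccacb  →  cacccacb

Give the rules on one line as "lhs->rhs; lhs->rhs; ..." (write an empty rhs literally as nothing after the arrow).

ab->b; bc->c; ccb->bb

  | acbcbac => accbac => abbac => bbac
  | bcbbabcca => cbbabcca => cbbbcca => cbbcca => cbcca => ccca
  | caccbba => cabbba => cbbba
  | abcbccccaca => bcbccccaca => cbccccaca => cccccaca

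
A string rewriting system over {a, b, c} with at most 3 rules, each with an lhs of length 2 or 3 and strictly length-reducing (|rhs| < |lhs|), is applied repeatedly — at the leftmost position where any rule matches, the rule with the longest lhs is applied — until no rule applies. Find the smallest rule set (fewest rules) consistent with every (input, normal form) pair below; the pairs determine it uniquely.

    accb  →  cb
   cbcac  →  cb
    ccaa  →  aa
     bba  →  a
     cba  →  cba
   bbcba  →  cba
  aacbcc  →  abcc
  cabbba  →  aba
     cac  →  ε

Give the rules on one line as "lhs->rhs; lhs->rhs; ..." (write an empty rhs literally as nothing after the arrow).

  | accb => cb
  | cbcac => cbac => cb
  | ccaa => caa => aa
  | bba => a

ac->; bb->; ca->a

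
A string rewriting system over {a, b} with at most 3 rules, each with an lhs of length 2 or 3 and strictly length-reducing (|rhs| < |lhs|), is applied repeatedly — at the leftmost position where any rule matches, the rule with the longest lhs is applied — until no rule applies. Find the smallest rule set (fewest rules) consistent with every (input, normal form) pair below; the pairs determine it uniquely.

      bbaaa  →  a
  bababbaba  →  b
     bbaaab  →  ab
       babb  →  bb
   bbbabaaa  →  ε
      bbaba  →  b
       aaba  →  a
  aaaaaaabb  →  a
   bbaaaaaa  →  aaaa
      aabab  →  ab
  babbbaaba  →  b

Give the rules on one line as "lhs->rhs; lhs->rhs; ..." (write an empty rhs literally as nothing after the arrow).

aab->ba; ba->

  | bbaaa => baa => a
  | bababbaba => babbaba => bbaba => bba => b
  | bbaaab => baab => ab
  | babb => bb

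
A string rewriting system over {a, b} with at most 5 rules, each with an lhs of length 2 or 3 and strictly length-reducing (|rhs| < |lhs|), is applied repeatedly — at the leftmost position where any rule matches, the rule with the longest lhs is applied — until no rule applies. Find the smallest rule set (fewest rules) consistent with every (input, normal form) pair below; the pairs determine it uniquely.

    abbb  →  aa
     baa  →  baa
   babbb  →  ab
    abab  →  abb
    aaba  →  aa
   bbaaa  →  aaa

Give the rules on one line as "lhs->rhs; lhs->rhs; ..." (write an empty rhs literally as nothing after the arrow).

  | abbb => aa
  | baa
  | babbb => bbbb => ab
  | abab => abb

aab->a; bab->bb; bba->a; bbb->a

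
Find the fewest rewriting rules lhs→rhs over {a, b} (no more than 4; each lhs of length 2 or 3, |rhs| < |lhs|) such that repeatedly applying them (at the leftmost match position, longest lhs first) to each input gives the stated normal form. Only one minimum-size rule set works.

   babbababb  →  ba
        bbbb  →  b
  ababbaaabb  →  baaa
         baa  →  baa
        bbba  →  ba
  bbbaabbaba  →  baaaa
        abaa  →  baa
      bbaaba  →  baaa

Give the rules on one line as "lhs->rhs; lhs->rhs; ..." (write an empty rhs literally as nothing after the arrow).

  | babbababb => babababb => bbababb => bababb => bbabb => babb => bab => ba
  | bbbb => bbb => bb => b
  | ababbaaabb => babbaaabb => babaaabb => bbaaabb => baaabb => baaab => baaa
  | baa

aab->aa; ab->a; aba->ba; bb->b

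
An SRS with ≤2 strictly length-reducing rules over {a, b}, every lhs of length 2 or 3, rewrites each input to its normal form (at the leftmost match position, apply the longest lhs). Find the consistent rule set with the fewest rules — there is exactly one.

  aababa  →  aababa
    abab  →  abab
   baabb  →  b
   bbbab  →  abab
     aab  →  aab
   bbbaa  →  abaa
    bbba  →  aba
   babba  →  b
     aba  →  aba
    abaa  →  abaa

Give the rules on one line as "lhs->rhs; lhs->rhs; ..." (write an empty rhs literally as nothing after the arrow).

aaa->; bb->a

  | aababa
  | abab
  | baabb => baaa => b
  | bbbab => abab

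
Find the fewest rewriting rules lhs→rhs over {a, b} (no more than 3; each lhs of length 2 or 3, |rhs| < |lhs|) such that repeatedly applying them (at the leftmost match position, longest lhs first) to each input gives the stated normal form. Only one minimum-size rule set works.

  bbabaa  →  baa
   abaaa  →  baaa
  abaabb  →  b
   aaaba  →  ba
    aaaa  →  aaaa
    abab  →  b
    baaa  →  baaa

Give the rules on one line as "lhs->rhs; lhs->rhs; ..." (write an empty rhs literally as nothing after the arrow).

  | bbabaa => babaa => bbaa => baa
  | abaaa => baaa
  | abaabb => baabb => babb => bbb => bb => b
  | aaaba => aaba => aba => ba

ab->b; bb->b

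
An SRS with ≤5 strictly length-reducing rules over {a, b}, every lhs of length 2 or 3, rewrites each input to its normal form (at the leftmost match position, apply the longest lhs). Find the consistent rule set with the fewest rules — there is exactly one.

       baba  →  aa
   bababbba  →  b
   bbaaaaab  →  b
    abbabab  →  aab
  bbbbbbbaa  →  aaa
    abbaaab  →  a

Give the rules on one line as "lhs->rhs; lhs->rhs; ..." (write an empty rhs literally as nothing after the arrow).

abb->b; ba->b; bab->a; bbb->a

  | baba => aa
  | bababbba => aabbba => abba => ba => b
  | bbaaaaab => bbaaaab => bbaaab => bbaab => bbab => ba => b
  | abbabab => babab => aab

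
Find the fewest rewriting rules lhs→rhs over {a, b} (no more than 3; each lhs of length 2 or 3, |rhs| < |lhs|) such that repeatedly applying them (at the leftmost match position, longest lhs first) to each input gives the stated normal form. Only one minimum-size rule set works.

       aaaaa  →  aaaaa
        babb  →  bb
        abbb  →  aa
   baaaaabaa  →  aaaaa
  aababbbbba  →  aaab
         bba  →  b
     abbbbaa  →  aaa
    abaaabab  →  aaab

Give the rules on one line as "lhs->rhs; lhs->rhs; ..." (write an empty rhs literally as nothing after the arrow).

  | aaaaa
  | babb => bb
  | abbb => aa
  | baaaaabaa => aaaabaa => aaaaa

ba->; bbb->a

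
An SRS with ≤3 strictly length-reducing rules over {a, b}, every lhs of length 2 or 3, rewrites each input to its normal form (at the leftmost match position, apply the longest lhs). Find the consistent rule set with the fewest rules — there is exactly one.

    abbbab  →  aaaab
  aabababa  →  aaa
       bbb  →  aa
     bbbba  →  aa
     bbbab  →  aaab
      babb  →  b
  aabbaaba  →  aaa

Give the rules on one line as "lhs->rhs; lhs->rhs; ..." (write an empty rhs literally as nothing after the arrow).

  | abbbab => aaaab
  | aabababa => aaaba => aaa
  | bbb => aa
  | bbbba => aaba => aa

ba->; bab->; bbb->aa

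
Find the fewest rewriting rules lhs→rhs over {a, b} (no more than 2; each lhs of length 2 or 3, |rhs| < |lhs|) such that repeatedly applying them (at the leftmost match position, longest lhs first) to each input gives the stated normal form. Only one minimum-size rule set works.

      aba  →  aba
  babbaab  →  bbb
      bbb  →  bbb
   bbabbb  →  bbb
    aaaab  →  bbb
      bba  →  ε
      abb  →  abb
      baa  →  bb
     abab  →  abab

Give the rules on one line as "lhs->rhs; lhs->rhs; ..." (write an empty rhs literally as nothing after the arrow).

aa->b; bba->

  | aba
  | babbaab => baab => bbb
  | bbb
  | bbabbb => bbb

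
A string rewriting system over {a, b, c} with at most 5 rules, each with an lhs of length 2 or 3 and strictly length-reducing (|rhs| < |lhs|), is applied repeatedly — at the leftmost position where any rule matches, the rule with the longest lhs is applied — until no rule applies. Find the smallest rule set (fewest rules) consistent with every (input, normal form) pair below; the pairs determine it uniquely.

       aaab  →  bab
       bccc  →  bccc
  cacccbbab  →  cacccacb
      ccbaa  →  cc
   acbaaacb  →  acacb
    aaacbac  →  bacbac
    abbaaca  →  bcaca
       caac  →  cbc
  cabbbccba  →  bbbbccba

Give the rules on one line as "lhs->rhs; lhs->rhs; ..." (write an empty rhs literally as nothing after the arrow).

  | aaab => bab
  | bccc
  | cacccbbab => cacccacb
  | ccbaa => cc

aa->b; baa->; bba->ac; cab->bb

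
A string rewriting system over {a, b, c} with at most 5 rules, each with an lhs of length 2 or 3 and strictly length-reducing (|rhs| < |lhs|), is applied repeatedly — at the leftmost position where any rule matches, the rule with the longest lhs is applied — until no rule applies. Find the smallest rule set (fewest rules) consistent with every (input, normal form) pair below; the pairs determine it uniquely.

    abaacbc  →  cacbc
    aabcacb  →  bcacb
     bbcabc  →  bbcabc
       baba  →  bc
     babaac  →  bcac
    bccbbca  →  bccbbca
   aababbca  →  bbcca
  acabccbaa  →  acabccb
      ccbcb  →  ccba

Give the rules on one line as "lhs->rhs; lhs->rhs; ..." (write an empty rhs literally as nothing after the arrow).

aa->; aba->c; abb->bc; bcb->ba

  | abaacbc => cacbc
  | aabcacb => bcacb
  | bbcabc
  | baba => bc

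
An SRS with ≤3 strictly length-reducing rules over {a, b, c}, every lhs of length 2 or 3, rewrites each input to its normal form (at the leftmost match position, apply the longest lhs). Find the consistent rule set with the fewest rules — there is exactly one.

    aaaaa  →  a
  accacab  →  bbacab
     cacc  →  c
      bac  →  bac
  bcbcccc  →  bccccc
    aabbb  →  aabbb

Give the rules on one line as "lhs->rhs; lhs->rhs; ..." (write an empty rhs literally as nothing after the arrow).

aaa->a; acc->bb; cb->c

  | aaaaa => aaa => a
  | accacab => bbacab
  | cacc => cbb => cb => c
  | bac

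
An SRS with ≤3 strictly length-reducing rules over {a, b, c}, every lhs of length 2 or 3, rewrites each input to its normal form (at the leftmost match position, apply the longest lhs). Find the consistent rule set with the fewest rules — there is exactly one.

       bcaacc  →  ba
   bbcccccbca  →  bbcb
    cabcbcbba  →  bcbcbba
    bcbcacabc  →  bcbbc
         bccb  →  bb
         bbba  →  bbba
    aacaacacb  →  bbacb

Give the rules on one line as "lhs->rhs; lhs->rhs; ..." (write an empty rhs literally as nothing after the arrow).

aac->b; ca->; cc->

  | bcaacc => bacc => ba
  | bbcccccbca => bbcccbca => bbcbca => bbcb
  | cabcbcbba => bcbcbba
  | bcbcacabc => bcbcabc => bcbbc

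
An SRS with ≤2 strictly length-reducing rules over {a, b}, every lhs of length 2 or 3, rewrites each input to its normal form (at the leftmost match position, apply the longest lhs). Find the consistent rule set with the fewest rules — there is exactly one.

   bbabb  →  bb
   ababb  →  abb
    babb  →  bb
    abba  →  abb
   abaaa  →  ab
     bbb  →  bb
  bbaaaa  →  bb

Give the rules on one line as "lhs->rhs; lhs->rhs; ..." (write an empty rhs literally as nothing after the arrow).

  | bbabb => bbbb => bbb => bb
  | ababb => abbb => abb
  | babb => bbb => bb
  | abba => abb

ba->b; bbb->bb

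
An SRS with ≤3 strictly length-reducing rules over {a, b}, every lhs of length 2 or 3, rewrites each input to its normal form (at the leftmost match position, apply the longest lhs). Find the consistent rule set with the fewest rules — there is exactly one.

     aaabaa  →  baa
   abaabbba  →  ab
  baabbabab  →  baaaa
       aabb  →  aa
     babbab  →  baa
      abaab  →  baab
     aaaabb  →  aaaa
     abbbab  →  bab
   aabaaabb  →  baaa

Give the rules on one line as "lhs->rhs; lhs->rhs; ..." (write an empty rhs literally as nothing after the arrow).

aba->ba; bb->; bba->ab

  | aaabaa => aabaa => abaa => baa
  | abaabbba => baabbba => baaba => baba => bba => ab
  | baabbabab => baaabbab => baaaabb => baaaa
  | aabb => aa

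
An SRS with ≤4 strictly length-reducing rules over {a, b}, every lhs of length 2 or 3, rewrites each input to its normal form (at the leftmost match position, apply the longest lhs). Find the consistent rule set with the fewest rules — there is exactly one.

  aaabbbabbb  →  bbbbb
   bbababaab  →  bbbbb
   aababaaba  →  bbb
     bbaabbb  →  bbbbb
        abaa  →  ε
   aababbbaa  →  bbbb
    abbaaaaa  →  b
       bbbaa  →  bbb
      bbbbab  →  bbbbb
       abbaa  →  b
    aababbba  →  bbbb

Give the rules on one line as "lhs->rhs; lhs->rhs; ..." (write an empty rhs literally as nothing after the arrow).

  | aaabbbabbb => abbbabbb => bbabbb => bbbbb
  | bbababaab => bbbabaab => bbbbaab => bbbbab => bbbbb
  | aababaaba => babaaba => bbaaba => bbaba => bbba => bbb
  | bbaabbb => bbabbb => bbbbb

aa->; ab->; ba->b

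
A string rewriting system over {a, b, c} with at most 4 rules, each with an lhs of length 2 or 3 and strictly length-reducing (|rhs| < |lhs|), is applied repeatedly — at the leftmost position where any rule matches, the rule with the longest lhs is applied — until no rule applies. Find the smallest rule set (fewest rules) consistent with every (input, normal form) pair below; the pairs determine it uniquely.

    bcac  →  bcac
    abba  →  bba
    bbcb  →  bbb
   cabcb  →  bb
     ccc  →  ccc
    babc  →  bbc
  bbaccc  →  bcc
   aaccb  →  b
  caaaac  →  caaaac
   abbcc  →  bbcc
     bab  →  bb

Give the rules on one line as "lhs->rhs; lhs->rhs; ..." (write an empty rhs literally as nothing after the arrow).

  | bcac
  | abba => bba
  | bbcb => bbb
  | cabcb => cbcb => bcb => bb

ab->b; bac->; cb->b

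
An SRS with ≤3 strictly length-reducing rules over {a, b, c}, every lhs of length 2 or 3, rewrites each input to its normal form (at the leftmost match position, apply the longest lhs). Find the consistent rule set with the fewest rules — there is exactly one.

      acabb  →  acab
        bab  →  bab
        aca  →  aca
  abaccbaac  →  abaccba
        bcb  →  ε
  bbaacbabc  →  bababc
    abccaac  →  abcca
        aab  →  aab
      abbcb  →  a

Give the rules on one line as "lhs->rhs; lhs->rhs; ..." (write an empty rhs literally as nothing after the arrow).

aac->a; bb->b; bcb->

  | acabb => acab
  | bab
  | aca
  | abaccbaac => abaccba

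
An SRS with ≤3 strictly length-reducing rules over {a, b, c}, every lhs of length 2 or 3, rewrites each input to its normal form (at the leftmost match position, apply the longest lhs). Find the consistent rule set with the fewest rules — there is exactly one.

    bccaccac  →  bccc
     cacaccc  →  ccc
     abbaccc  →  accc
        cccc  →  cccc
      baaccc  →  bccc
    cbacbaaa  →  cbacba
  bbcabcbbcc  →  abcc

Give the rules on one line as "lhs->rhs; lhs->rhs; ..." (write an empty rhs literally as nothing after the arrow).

aa->; bb->a; ca->

  | bccaccac => bcccac => bccc
  | cacaccc => caccc => ccc
  | abbaccc => aaaccc => accc
  | cccc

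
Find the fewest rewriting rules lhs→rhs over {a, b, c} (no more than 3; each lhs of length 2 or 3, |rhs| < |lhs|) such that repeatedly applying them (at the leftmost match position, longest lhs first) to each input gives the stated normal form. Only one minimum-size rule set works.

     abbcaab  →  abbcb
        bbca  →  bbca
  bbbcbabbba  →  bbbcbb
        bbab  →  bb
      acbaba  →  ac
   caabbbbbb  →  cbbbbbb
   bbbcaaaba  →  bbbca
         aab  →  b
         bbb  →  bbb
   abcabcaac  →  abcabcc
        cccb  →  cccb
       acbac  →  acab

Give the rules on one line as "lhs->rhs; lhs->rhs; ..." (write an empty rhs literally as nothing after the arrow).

aa->; ba->; bac->ab

  | abbcaab => abbcb
  | bbca
  | bbbcbabbba => bbbcbbba => bbbcbb
  | bbab => bb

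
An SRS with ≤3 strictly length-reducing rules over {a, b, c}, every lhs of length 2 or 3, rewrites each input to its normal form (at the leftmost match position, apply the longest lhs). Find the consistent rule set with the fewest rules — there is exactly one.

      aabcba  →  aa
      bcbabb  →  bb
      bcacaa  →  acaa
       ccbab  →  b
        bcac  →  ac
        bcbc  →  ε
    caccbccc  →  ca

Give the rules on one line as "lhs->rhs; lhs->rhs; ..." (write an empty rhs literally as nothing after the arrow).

ba->; bc->; cc->

  | aabcba => aaba => aa
  | bcbabb => babb => bb
  | bcacaa => acaa
  | ccbab => bab => b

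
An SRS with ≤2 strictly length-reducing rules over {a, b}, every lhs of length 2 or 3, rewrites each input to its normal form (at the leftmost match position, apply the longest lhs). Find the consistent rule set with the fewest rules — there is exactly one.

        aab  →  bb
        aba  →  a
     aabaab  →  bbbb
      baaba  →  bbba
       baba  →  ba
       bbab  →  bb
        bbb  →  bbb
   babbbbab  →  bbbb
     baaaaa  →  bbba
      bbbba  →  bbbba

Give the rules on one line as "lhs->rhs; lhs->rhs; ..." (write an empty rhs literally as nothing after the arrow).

  | aab => bb
  | aba => a
  | aabaab => bbaab => bbbb
  | baaba => bbba

aa->b; ab->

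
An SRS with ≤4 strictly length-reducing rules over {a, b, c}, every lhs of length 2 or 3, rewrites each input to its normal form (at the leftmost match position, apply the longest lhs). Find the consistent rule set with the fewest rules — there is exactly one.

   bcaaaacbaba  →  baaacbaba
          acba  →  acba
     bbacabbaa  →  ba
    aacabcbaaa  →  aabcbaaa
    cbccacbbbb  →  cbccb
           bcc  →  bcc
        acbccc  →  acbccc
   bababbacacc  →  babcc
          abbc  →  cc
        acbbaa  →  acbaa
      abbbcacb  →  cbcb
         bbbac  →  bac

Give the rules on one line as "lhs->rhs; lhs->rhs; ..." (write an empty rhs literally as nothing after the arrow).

  | bcaaaacbaba => baaacbaba
  | acba
  | bbacabbaa => bacabbaa => babbaa => bcaa => ba
  | aacabcbaaa => aabcbaaa

abb->c; bb->b; ca->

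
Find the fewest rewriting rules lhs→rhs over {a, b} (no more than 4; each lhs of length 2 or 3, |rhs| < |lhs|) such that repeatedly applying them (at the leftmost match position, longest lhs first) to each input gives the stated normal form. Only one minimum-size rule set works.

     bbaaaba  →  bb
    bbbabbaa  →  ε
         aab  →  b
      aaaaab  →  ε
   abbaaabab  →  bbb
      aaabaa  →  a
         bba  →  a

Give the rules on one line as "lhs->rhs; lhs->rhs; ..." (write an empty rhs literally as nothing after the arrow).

aa->; ab->; aba->bb; ba->a

  | bbaaaba => baaaba => aaaba => aba => bb
  | bbbabbaa => bbabbaa => babbaa => abbaa => baa => aa => ε
  | aab => b
  | aaaaab => aaab => ab => ε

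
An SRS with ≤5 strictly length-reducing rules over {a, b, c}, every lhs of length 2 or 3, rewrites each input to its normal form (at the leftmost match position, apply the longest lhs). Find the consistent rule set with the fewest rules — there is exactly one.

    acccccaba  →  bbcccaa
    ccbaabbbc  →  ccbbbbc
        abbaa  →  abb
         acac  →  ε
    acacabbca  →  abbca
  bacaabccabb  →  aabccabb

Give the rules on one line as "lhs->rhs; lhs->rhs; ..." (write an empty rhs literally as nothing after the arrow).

ac->; acc->bb; ba->a; baa->b

  | acccccaba => bbcccaba => bbcccaa
  | ccbaabbbc => ccbbbbc
  | abbaa => abb
  | acac => ac => ε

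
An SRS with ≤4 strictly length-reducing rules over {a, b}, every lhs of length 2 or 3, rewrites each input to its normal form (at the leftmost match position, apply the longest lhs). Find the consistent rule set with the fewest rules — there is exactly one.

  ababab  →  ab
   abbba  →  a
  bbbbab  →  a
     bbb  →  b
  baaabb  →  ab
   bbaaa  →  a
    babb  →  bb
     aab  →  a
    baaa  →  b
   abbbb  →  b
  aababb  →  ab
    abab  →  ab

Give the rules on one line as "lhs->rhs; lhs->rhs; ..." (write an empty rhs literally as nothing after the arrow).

aa->b; aab->a; ba->; bbb->aa

  | ababab => abab => ab
  | abbba => aaaa => baa => a
  | bbbbab => aabab => aab => a
  | bbb => aa => b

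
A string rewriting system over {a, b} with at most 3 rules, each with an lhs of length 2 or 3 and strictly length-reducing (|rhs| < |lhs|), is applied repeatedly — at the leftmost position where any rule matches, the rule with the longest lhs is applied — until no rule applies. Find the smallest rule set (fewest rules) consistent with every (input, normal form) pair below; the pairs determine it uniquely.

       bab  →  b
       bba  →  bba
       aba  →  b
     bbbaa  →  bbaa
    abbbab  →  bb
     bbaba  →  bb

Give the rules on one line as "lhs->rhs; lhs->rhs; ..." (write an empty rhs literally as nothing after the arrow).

ab->; aba->b; bbb->bb

  | bab => b
  | bba
  | aba => b
  | bbbaa => bbaa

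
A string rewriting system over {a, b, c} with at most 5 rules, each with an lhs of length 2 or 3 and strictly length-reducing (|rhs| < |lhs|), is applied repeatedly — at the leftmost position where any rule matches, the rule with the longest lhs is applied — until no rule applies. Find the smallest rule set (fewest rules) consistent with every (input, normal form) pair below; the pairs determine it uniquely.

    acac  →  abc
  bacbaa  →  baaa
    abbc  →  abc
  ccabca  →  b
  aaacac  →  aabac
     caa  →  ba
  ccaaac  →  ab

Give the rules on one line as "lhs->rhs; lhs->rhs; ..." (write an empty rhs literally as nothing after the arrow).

  | acac => abc
  | bacbaa => baaa
  | abbc => abc
  | ccabca => cbbca => bca => bb => b

aac->ab; bb->b; ca->b; cb->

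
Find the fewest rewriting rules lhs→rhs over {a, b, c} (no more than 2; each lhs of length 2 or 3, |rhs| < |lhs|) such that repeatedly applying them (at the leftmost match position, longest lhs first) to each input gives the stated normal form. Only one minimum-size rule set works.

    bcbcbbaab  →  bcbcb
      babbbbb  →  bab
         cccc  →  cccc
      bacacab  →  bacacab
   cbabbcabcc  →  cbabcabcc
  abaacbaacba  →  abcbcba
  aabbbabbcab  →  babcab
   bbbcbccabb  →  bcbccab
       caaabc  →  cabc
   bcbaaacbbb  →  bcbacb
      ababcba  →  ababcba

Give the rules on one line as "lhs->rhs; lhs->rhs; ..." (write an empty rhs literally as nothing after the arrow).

  | bcbcbbaab => bcbcbaab => bcbcbb => bcbcb
  | babbbbb => babbbb => babbb => babb => bab
  | cccc
  | bacacab

aa->; bb->b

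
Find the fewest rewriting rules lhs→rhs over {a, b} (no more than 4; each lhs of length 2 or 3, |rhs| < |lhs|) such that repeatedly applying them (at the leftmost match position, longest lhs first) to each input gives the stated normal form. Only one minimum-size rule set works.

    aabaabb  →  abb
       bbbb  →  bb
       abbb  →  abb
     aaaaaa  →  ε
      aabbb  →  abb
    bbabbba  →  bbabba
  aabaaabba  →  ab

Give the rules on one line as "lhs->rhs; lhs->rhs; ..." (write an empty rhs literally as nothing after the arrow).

  | aabaabb => aaabb => abb
  | bbbb => bbb => bb
  | abbb => abb
  | aaaaaa => aaaa => aa => ε

aa->; aab->a; aba->ab; bbb->bb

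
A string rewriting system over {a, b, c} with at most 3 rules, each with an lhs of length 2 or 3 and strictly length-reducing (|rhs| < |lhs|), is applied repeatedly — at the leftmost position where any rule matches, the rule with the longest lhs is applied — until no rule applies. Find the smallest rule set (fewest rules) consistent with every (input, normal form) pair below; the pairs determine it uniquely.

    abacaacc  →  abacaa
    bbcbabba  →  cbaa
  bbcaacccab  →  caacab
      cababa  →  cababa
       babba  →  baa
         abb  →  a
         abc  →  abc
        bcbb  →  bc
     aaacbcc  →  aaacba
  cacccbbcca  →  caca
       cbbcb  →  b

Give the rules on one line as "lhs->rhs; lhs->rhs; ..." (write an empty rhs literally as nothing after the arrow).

  | abacaacc => abacaa
  | bbcbabba => cbabba => cbaa
  | bbcaacccab => caacccab => caacab
  | cababa

bb->; bcc->ba; cc->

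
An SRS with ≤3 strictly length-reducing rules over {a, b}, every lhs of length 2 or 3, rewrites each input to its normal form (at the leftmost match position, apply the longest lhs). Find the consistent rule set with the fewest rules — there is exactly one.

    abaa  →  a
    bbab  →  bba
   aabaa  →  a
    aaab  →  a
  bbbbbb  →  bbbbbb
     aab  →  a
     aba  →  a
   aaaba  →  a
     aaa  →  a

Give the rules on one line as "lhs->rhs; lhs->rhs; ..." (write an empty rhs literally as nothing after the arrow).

aa->a; ab->a

  | abaa => aaa => aa => a
  | bbab => bba
  | aabaa => abaa => aaa => aa => a
  | aaab => aab => ab => a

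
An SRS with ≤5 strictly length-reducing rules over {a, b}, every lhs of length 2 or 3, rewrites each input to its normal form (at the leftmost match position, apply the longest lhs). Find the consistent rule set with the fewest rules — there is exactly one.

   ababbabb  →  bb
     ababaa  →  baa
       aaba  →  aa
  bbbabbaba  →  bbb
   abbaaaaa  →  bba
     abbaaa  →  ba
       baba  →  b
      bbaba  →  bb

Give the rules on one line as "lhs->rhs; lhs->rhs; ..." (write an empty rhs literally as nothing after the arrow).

aaa->ba; aab->a; aba->; abb->

  | ababbabb => bbabb => bb
  | ababaa => baa
  | aaba => aa
  | bbbabbaba => bbbaba => bbb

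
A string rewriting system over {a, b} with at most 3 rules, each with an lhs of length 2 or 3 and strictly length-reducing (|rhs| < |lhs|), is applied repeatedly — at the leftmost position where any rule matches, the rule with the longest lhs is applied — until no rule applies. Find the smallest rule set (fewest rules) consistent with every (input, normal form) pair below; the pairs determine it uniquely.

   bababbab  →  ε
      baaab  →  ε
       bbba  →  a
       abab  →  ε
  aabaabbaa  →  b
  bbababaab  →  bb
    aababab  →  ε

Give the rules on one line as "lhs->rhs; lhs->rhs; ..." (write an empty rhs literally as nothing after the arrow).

aa->b; ab->; ba->a

  | bababbab => ababbab => abbab => bab => ab => ε
  | baaab => aaab => bab => ab => ε
  | bbba => bba => ba => a
  | abab => ab => ε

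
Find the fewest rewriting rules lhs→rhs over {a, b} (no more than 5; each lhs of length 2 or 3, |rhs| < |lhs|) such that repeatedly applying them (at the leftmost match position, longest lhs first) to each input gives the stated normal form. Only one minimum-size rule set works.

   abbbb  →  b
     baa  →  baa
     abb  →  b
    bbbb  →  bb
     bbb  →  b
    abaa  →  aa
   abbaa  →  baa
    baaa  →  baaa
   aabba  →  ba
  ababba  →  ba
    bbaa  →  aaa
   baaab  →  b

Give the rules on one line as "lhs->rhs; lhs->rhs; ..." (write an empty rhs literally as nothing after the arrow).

  | abbbb => bbb => b
  | baa
  | abb => b
  | bbbb => bb

aab->ab; ab->; bba->aa; bbb->b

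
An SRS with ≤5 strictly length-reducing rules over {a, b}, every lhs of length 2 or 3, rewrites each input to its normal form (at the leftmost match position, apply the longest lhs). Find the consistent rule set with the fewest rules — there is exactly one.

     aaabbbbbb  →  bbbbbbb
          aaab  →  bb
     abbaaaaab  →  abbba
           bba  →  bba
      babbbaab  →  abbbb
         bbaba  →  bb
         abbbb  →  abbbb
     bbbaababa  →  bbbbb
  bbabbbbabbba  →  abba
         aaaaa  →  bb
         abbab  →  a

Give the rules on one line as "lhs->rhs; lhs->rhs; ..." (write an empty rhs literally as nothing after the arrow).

  | aaabbbbbb => bbbbbbb
  | aaab => bb
  | abbaaaaab => abbbaaab => abbbbab => abbba
  | bba

aaa->b; aba->a; baa->bb; bab->a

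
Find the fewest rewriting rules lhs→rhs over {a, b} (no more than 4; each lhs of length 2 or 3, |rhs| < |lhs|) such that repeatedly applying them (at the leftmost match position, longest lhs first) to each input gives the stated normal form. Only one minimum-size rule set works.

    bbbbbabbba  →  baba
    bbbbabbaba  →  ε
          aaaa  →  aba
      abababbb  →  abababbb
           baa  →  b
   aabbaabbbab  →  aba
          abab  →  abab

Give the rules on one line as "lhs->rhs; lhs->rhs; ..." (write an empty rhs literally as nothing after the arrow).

  | bbbbbabbba => bbbabbba => babbba => baba
  | bbbbabbaba => bbabbaba => abbaba => aaba => aa => ε
  | aaaa => aba
  | abababbb

aa->; aaa->ab; aab->a; bba->a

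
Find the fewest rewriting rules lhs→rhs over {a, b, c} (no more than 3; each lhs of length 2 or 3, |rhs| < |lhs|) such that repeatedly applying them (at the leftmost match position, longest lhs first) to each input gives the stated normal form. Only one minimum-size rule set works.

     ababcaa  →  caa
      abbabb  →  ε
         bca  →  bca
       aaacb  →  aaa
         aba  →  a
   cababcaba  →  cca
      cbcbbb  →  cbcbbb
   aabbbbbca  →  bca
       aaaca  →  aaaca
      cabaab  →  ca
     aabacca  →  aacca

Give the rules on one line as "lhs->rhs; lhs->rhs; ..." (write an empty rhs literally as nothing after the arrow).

  | ababcaa => abcaa => caa
  | abbabb => abb => ε
  | bca
  | aaacb => aaa

ab->; abb->; acb->a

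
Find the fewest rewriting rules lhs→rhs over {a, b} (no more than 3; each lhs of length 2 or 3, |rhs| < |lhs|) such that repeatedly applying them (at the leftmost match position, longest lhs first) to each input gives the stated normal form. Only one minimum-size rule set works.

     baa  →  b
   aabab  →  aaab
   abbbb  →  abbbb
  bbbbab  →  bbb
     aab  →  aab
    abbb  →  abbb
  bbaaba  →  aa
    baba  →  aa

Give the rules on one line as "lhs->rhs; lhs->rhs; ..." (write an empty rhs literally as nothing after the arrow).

  | baa => b
  | aabab => aaab
  | abbbb
  | bbbbab => bbb

ba->a; baa->b; bba->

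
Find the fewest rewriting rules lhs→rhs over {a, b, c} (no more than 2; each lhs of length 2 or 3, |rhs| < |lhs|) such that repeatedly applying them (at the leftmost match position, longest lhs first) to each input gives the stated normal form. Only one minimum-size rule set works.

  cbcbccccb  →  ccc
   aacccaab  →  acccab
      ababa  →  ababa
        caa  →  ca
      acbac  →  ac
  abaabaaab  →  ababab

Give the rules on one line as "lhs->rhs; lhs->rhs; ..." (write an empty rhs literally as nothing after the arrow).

  | cbcbccccb => cbccccb => ccccb => ccc
  | aacccaab => acccaab => acccab
  | ababa
  | caa => ca

aa->a; cb->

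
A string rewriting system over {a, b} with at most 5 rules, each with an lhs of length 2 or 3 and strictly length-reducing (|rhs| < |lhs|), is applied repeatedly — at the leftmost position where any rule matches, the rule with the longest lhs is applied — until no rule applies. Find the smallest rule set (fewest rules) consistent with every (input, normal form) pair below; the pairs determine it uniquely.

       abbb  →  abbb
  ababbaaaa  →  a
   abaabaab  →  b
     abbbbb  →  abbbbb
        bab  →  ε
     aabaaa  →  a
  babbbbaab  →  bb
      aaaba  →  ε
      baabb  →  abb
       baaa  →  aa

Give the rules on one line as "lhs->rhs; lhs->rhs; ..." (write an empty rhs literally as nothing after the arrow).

  | abbb
  | ababbaaaa => abaaaa => aaaa => a
  | abaabaab => aabaab => aaab => b
  | abbbbb

aaa->; ba->; bab->; bba->b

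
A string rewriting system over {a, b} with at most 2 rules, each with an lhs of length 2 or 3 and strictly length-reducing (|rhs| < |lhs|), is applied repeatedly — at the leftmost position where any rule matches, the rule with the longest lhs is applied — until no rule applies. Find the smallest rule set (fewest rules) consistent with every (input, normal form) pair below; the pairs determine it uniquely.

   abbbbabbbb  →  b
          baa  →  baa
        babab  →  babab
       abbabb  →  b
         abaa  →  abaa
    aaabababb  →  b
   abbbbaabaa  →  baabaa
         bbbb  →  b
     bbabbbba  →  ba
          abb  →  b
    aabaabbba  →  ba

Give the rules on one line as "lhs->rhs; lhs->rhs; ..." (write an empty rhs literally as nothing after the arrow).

abb->bb; bb->b

  | abbbbabbbb => bbbbabbbb => bbbabbbb => bbabbbb => babbbb => bbbbb => bbbb => bbb => bb => b
  | baa
  | babab
  | abbabb => bbabb => babb => bbb => bb => b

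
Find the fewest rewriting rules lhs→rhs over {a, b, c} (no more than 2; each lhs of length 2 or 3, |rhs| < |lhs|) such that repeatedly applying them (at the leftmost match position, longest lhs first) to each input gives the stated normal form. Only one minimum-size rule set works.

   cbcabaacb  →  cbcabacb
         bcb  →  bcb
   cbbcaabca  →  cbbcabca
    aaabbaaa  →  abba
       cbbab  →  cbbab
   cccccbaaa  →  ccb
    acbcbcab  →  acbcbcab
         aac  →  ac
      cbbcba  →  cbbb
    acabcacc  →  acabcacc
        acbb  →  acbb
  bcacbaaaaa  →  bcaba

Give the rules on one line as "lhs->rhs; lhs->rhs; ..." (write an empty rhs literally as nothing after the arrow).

aa->a; cba->b

  | cbcabaacb => cbcabacb
  | bcb
  | cbbcaabca => cbbcabca
  | aaabbaaa => aabbaaa => abbaaa => abbaa => abba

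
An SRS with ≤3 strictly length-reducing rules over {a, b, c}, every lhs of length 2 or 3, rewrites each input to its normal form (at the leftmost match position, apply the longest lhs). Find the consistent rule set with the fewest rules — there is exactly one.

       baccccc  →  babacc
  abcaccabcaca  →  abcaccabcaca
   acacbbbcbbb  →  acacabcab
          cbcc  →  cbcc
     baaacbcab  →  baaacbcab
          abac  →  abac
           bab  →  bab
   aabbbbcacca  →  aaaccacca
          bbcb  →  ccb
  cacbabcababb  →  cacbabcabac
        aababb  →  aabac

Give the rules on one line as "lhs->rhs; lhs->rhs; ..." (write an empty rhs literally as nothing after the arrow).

bb->c; bbb->ab; ccc->ba

  | baccccc => babacc
  | abcaccabcaca
  | acacbbbcbbb => acacabcbbb => acacabcab
  | cbcc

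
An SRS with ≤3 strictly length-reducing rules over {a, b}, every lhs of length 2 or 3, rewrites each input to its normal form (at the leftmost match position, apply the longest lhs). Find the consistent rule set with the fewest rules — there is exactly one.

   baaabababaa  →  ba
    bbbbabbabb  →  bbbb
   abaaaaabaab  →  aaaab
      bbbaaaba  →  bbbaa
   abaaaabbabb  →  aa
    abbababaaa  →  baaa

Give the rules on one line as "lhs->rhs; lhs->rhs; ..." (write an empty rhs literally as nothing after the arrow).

aba->; abb->

  | baaabababaa => baababaa => babaa => ba
  | bbbbabbabb => bbbbabb => bbbb
  | abaaaaabaab => aaaabaab => aaaab
  | bbbaaaba => bbbaa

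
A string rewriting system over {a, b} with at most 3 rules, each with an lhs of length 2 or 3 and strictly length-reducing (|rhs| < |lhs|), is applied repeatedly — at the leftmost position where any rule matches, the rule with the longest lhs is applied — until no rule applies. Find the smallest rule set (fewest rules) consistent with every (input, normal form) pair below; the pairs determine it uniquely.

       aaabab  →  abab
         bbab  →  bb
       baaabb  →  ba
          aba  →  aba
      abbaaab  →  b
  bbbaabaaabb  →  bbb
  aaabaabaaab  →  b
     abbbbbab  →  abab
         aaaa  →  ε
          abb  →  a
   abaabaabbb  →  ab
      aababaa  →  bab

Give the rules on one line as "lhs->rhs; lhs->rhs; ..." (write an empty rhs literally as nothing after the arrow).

  | aaabab => abab
  | bbab => bb
  | baaabb => babb => ba
  | aba

aa->; abb->a; bba->b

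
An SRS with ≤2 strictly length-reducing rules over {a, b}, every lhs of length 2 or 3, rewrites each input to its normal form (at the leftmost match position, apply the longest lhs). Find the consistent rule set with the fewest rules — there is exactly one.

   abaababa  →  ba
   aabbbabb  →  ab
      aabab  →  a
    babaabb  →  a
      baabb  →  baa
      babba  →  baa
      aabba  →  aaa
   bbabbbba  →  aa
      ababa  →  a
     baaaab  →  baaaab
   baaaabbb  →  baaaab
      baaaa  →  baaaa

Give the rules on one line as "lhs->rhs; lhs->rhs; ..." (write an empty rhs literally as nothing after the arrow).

  | abaababa => bababa => bbba => ba
  | aabbbabb => aababb => abbb => ab
  | aabab => abb => a
  | babaabb => bbabb => abb => a

aba->b; bb->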